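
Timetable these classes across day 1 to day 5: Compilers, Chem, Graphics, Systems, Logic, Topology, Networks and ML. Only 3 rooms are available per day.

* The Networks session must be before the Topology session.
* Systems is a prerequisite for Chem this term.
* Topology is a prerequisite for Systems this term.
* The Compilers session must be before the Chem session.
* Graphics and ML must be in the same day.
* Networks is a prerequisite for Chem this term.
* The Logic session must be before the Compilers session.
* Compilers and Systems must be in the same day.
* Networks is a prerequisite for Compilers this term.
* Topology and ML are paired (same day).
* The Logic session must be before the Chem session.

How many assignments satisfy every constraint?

Splitting on Compilers: it can be day 3 (2), day 4 (6). Listing each branch's schedules as (Chem, Graphics, Systems, Logic, Topology, Networks, ML) by day number:
Compilers=day 3: (4,2,3,1,2,1,2) (5,2,3,1,2,1,2) — 2.
Compilers=day 4: (5,2,4,1,2,1,2) (5,2,4,3,2,1,2) (5,3,4,1,3,1,3) (5,3,4,1,3,2,3) (5,3,4,2,3,1,3) (5,3,4,2,3,2,3) — 6.
Summing: 2 + 6 = 8.

8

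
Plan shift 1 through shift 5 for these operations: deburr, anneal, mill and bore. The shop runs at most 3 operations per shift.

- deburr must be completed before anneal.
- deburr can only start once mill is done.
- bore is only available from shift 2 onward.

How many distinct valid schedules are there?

40

Splitting on deburr: it can be shift 2 (12), shift 3 (16), shift 4 (12). Listing each branch's schedules as (anneal, mill, bore) by shift number:
deburr=shift 2: (3,1,2) (3,1,3) (3,1,4) (3,1,5) (4,1,2) (4,1,3) (4,1,4) (4,1,5) (5,1,2) (5,1,3) (5,1,4) (5,1,5) — 12.
deburr=shift 3: (4,1,2) (4,1,3) (4,1,4) (4,1,5) (4,2,2) (4,2,3) (4,2,4) (4,2,5) (5,1,2) (5,1,3) (5,1,4) (5,1,5) (5,2,2) (5,2,3) (5,2,4) (5,2,5) — 16.
deburr=shift 4: (5,1,2) (5,1,3) (5,1,4) (5,1,5) (5,2,2) (5,2,3) (5,2,4) (5,2,5) (5,3,2) (5,3,3) (5,3,4) (5,3,5) — 12.
Summing: 12 + 16 + 12 = 40.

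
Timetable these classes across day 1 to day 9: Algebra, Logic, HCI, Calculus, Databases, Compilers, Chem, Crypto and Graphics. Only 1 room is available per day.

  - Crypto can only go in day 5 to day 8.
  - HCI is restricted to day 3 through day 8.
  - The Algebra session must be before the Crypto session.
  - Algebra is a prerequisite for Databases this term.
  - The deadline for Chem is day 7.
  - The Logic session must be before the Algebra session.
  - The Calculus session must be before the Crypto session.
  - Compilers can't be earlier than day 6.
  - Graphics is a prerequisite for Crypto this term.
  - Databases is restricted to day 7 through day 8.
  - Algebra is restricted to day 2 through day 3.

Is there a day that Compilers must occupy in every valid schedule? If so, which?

Compilers is available from day 6.
So Compilers is pinned to day 9.

day 9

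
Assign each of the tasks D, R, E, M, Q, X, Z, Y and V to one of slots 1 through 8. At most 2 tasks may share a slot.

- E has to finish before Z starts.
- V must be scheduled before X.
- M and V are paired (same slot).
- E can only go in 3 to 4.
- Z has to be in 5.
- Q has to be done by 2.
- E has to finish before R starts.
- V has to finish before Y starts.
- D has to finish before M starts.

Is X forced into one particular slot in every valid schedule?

X can be 3 (e.g. M in 2, Q in 1, Y in 4, V in 2, E in 3, X in 3, R in 4, D in 1, Z in 5) or 4 (e.g. D -> 1; Z -> 5; R -> 4; E -> 3; V -> 2; X -> 4; M -> 2; Y -> 3; Q -> 1).

No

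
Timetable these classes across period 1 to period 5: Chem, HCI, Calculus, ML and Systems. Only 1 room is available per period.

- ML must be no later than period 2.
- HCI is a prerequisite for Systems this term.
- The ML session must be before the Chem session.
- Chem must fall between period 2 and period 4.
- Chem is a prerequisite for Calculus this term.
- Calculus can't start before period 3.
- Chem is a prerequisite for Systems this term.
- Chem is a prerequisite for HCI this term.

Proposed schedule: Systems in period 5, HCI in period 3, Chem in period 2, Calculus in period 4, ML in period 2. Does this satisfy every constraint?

No. Only 1 room is available per period is not satisfied.

Chem is a prerequisite for HCI this term — holds.
Chem is a prerequisite for Calculus this term — holds.
HCI is a prerequisite for Systems this term — holds.
Chem is a prerequisite for Systems this term — holds.
Calculus can't start before period 3 — holds.
Chem must fall between period 2 and period 4 — holds.
Only 1 room is available per period — violated.
ML must be no later than period 2 — holds.
The ML session must be before the Chem session — violated.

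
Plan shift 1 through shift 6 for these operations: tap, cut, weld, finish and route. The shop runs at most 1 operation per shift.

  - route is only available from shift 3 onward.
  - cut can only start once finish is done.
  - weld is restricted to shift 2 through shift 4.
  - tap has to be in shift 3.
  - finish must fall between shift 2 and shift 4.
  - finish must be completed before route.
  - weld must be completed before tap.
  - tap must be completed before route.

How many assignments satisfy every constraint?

2

Enumerating: weld -> shift 2, finish -> shift 4, cut -> shift 6, route -> shift 5, tap -> shift 3 | weld=shift 2, route=shift 6, cut=shift 5, finish=shift 4, tap=shift 3.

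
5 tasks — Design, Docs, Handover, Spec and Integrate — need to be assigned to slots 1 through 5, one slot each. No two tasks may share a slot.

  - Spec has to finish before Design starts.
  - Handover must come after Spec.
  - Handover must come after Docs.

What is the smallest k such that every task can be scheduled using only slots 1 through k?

The precedence chain requires at least 2 distinct slots.
With at most 1 per slot and 5 tasks, at least 5 slots are needed.
5 works (last occupied slot: 5): for example Spec=1, Handover=3, Docs=2, Integrate=5, Design=4.

5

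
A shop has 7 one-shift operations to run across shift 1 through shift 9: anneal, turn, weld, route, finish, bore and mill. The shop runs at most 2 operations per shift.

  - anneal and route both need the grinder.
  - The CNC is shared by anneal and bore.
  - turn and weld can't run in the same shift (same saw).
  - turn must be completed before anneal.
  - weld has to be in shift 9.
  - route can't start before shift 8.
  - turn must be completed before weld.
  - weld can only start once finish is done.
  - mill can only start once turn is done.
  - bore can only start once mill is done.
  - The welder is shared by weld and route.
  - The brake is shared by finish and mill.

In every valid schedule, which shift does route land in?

route's window is shift 8–shift 9.
weld is fixed at shift 9, and route can't share a shift with weld.
So route must be shift 8.

shift 8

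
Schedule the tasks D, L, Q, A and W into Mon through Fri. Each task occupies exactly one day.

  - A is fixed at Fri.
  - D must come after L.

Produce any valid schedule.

D in Tue, L in Mon, W in Mon, A in Fri, Q in Mon

Checking: L(Mon) before D(Tue); A=Fri in [Fri,Fri].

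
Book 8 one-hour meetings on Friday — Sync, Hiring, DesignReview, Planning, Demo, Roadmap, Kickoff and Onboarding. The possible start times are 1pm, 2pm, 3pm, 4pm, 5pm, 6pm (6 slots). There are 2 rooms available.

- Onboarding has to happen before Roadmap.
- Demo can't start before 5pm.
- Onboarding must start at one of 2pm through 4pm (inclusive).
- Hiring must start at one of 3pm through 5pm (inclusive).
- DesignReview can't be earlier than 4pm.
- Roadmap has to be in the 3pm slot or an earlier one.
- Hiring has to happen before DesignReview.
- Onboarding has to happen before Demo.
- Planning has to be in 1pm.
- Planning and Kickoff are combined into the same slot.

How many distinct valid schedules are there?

Splitting on Sync: it can be 2pm (12), 3pm (6), 4pm (12), 5pm (9), 6pm (9). Listing each branch's schedules as (Hiring, DesignReview, Planning, Demo, Roadmap, Kickoff, Onboarding):
Sync=2pm: (3pm,4pm,1pm,5pm,3pm,1pm,2pm) (3pm,4pm,1pm,6pm,3pm,1pm,2pm) (3pm,5pm,1pm,5pm,3pm,1pm,2pm) (3pm,5pm,1pm,6pm,3pm,1pm,2pm) (3pm,6pm,1pm,5pm,3pm,1pm,2pm) (3pm,6pm,1pm,6pm,3pm,1pm,2pm) (4pm,5pm,1pm,5pm,3pm,1pm,2pm) (4pm,5pm,1pm,6pm,3pm,1pm,2pm) (4pm,6pm,1pm,5pm,3pm,1pm,2pm) (4pm,6pm,1pm,6pm,3pm,1pm,2pm) (5pm,6pm,1pm,5pm,3pm,1pm,2pm) (5pm,6pm,1pm,6pm,3pm,1pm,2pm) — 12.
Sync=3pm: (4pm,5pm,1pm,5pm,3pm,1pm,2pm) (4pm,5pm,1pm,6pm,3pm,1pm,2pm) (4pm,6pm,1pm,5pm,3pm,1pm,2pm) (4pm,6pm,1pm,6pm,3pm,1pm,2pm) (5pm,6pm,1pm,5pm,3pm,1pm,2pm) (5pm,6pm,1pm,6pm,3pm,1pm,2pm) — 6.
Sync=4pm: (3pm,4pm,1pm,5pm,3pm,1pm,2pm) (3pm,4pm,1pm,6pm,3pm,1pm,2pm) (3pm,5pm,1pm,5pm,3pm,1pm,2pm) (3pm,5pm,1pm,6pm,3pm,1pm,2pm) (3pm,6pm,1pm,5pm,3pm,1pm,2pm) (3pm,6pm,1pm,6pm,3pm,1pm,2pm) (4pm,5pm,1pm,5pm,3pm,1pm,2pm) (4pm,5pm,1pm,6pm,3pm,1pm,2pm) (4pm,6pm,1pm,5pm,3pm,1pm,2pm) (4pm,6pm,1pm,6pm,3pm,1pm,2pm) (5pm,6pm,1pm,5pm,3pm,1pm,2pm) (5pm,6pm,1pm,6pm,3pm,1pm,2pm) — 12.
Sync=5pm: (3pm,4pm,1pm,5pm,3pm,1pm,2pm) (3pm,4pm,1pm,6pm,3pm,1pm,2pm) (3pm,5pm,1pm,6pm,3pm,1pm,2pm) (3pm,6pm,1pm,5pm,3pm,1pm,2pm) (3pm,6pm,1pm,6pm,3pm,1pm,2pm) (4pm,5pm,1pm,6pm,3pm,1pm,2pm) (4pm,6pm,1pm,5pm,3pm,1pm,2pm) (4pm,6pm,1pm,6pm,3pm,1pm,2pm) (5pm,6pm,1pm,6pm,3pm,1pm,2pm) — 9.
Sync=6pm: (3pm,4pm,1pm,5pm,3pm,1pm,2pm) (3pm,4pm,1pm,6pm,3pm,1pm,2pm) (3pm,5pm,1pm,5pm,3pm,1pm,2pm) (3pm,5pm,1pm,6pm,3pm,1pm,2pm) (3pm,6pm,1pm,5pm,3pm,1pm,2pm) (4pm,5pm,1pm,5pm,3pm,1pm,2pm) (4pm,5pm,1pm,6pm,3pm,1pm,2pm) (4pm,6pm,1pm,5pm,3pm,1pm,2pm) (5pm,6pm,1pm,5pm,3pm,1pm,2pm) — 9.
Summing: 12 + 6 + 12 + 9 + 9 = 48.

48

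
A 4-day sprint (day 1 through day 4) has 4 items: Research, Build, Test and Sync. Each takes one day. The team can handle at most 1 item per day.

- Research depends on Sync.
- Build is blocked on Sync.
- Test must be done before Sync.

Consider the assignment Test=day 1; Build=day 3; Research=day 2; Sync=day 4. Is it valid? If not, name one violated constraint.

Test must be done before Sync — holds.
The team can handle at most 1 item per day — holds.
Build is blocked on Sync — violated.
Research depends on Sync — violated.

No — it violates: Research depends on Sync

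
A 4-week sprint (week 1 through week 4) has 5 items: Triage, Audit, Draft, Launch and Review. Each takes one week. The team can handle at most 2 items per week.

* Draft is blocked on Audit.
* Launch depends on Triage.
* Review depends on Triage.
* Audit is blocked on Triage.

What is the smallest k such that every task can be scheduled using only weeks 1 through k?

The precedence chain requires at least 3 distinct weeks.
With at most 2 per week and 5 tasks, at least 3 weeks are needed.
3 works (last occupied week: week 3): for example Review -> week 3; Launch -> week 2; Draft -> week 3; Audit -> week 2; Triage -> week 1.

3 weeks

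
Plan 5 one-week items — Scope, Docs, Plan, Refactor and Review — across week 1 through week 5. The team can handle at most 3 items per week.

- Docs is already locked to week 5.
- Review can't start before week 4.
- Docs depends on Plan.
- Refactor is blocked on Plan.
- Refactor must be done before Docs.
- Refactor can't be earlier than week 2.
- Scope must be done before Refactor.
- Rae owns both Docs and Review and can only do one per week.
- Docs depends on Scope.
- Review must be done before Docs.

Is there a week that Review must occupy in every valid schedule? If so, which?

week 4

Review's window is week 4–week 5.
Docs is fixed at week 5, and Review can't share a week with Docs.
So Review must be week 4.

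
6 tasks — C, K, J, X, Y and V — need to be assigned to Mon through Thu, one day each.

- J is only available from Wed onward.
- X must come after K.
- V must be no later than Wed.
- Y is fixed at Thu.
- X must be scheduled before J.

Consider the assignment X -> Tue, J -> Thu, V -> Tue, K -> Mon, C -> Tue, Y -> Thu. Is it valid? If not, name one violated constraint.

J is only available from Wed onward — holds.
X must come after K — holds.
V must be no later than Wed — holds.
X must be scheduled before J — holds.
Y is fixed at Thu — holds.

Yes, all constraints hold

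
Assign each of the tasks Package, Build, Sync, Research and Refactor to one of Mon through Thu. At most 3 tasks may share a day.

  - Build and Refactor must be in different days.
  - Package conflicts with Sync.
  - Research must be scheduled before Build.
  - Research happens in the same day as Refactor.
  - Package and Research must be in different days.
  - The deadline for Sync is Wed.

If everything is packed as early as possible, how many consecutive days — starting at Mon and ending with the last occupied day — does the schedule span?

The precedence chain requires at least 2 distinct days.
With at most 3 per day and 5 tasks, at least 2 days are needed.
2 works (last occupied day: Tue): for example Build=Tue; Research=Mon; Package=Tue; Refactor=Mon; Sync=Mon.

2 days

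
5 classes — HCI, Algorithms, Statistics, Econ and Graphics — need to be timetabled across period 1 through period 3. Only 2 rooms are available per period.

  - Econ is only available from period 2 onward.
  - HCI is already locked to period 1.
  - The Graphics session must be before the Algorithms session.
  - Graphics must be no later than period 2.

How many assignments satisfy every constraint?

Splitting on Algorithms: it can be period 2 (3), period 3 (7). Listing each branch's schedules as (HCI, Statistics, Econ, Graphics) by period number:
Algorithms=period 2: (1,2,3,1) (1,3,2,1) (1,3,3,1) — 3.
Algorithms=period 3: (1,1,2,2) (1,1,3,2) (1,2,2,1) (1,2,3,1) (1,2,3,2) (1,3,2,1) (1,3,2,2) — 7.
Summing: 3 + 7 = 10.

10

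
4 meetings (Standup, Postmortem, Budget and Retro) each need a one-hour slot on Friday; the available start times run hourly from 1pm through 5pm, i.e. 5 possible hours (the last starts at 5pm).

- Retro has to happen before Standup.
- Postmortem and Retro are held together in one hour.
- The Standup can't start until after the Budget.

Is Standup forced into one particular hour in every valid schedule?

No

Standup can be 2pm (e.g. Postmortem -> 1pm, Budget -> 1pm, Retro -> 1pm, Standup -> 2pm) or 3pm (e.g. Budget in 1pm, Retro in 1pm, Standup in 3pm, Postmortem in 1pm).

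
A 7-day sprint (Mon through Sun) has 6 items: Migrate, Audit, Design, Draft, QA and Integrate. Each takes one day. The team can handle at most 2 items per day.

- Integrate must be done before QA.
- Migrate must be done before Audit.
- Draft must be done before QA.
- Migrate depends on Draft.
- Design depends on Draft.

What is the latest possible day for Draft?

Downstream work caps Draft at Fri.
Draft at Fri is achievable: Design -> Sun; Migrate -> Sat; QA -> Sat; Integrate -> Mon; Audit -> Sun; Draft -> Fri.

Fri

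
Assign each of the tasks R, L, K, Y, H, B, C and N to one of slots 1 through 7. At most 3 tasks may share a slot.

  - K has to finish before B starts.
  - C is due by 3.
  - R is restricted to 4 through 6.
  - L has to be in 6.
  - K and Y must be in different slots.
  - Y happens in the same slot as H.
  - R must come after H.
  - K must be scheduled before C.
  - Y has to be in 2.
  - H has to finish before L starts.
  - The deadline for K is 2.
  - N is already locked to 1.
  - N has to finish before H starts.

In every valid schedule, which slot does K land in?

K's window is 1–2.
Y is fixed at 2, and K can't share a slot with Y.
So K must be 1.

1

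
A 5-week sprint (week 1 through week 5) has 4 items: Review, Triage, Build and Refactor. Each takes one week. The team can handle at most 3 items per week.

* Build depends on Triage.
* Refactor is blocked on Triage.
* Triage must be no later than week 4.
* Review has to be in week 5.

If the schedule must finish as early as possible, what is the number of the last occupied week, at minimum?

The precedence chain requires at least 2 distinct weeks.
With at most 3 per week and 4 tasks, at least 2 weeks are needed.
Review can't be placed before week 5, so the schedule must run through at least week 5.
5 works (last occupied week: week 5): for example Review=week 5; Build=week 2; Refactor=week 2; Triage=week 1.

5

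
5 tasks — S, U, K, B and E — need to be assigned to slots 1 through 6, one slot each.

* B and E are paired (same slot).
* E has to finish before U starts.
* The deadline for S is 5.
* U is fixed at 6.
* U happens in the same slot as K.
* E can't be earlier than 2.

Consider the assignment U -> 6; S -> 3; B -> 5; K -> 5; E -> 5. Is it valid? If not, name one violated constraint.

E has to finish before U starts — holds.
U happens in the same slot as K — violated.
U is fixed at 6 — holds.
E can't be earlier than 2 — holds.
The deadline for S is 5 — holds.
B and E are paired (same slot) — holds.

No — it violates: U happens in the same slot as K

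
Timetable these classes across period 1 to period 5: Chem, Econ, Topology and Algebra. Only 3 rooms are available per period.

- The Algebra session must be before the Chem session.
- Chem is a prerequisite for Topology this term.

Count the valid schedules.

Splitting on Chem: it can be period 2 (15), period 3 (20), period 4 (15). Listing each branch's schedules as (Econ, Topology, Algebra) by period number:
Chem=period 2: (1,3,1) (1,4,1) (1,5,1) (2,3,1) (2,4,1) (2,5,1) (3,3,1) (3,4,1) (3,5,1) (4,3,1) (4,4,1) (4,5,1) (5,3,1) (5,4,1) (5,5,1) — 15.
Chem=period 3: (1,4,1) (1,4,2) (1,5,1) (1,5,2) (2,4,1) (2,4,2) (2,5,1) (2,5,2) (3,4,1) (3,4,2) (3,5,1) (3,5,2) (4,4,1) (4,4,2) (4,5,1) (4,5,2) (5,4,1) (5,4,2) (5,5,1) (5,5,2) — 20.
Chem=period 4: (1,5,1) (1,5,2) (1,5,3) (2,5,1) (2,5,2) (2,5,3) (3,5,1) (3,5,2) (3,5,3) (4,5,1) (4,5,2) (4,5,3) (5,5,1) (5,5,2) (5,5,3) — 15.
Summing: 15 + 20 + 15 = 50.

50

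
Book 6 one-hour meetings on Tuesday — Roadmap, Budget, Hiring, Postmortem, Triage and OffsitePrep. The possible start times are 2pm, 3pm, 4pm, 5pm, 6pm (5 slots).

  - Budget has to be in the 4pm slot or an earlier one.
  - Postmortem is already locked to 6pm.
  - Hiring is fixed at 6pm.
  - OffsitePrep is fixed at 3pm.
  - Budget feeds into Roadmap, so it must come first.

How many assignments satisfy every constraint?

45

Splitting on Roadmap: it can be 3pm (5), 4pm (10), 5pm (15), 6pm (15). Listing each branch's schedules as (Budget, Hiring, Postmortem, Triage, OffsitePrep):
Roadmap=3pm: (2pm,6pm,6pm,2pm,3pm) (2pm,6pm,6pm,3pm,3pm) (2pm,6pm,6pm,4pm,3pm) (2pm,6pm,6pm,5pm,3pm) (2pm,6pm,6pm,6pm,3pm) — 5.
Roadmap=4pm: (2pm,6pm,6pm,2pm,3pm) (2pm,6pm,6pm,3pm,3pm) (2pm,6pm,6pm,4pm,3pm) (2pm,6pm,6pm,5pm,3pm) (2pm,6pm,6pm,6pm,3pm) (3pm,6pm,6pm,2pm,3pm) (3pm,6pm,6pm,3pm,3pm) (3pm,6pm,6pm,4pm,3pm) (3pm,6pm,6pm,5pm,3pm) (3pm,6pm,6pm,6pm,3pm) — 10.
Roadmap=5pm: (2pm,6pm,6pm,2pm,3pm) (2pm,6pm,6pm,3pm,3pm) (2pm,6pm,6pm,4pm,3pm) (2pm,6pm,6pm,5pm,3pm) (2pm,6pm,6pm,6pm,3pm) (3pm,6pm,6pm,2pm,3pm) (3pm,6pm,6pm,3pm,3pm) (3pm,6pm,6pm,4pm,3pm) (3pm,6pm,6pm,5pm,3pm) (3pm,6pm,6pm,6pm,3pm) (4pm,6pm,6pm,2pm,3pm) (4pm,6pm,6pm,3pm,3pm) (4pm,6pm,6pm,4pm,3pm) (4pm,6pm,6pm,5pm,3pm) (4pm,6pm,6pm,6pm,3pm) — 15.
Roadmap=6pm: (2pm,6pm,6pm,2pm,3pm) (2pm,6pm,6pm,3pm,3pm) (2pm,6pm,6pm,4pm,3pm) (2pm,6pm,6pm,5pm,3pm) (2pm,6pm,6pm,6pm,3pm) (3pm,6pm,6pm,2pm,3pm) (3pm,6pm,6pm,3pm,3pm) (3pm,6pm,6pm,4pm,3pm) (3pm,6pm,6pm,5pm,3pm) (3pm,6pm,6pm,6pm,3pm) (4pm,6pm,6pm,2pm,3pm) (4pm,6pm,6pm,3pm,3pm) (4pm,6pm,6pm,4pm,3pm) (4pm,6pm,6pm,5pm,3pm) (4pm,6pm,6pm,6pm,3pm) — 15.
Summing: 5 + 10 + 15 + 15 = 45.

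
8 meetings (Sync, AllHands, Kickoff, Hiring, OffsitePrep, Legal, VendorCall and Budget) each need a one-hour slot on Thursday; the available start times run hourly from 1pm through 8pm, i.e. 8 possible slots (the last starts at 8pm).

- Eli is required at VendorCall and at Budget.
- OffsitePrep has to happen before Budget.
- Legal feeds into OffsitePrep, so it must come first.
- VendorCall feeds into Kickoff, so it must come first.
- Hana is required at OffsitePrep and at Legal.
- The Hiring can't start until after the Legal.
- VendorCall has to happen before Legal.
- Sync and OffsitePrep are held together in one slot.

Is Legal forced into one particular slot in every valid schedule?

No

Legal can be 2pm (e.g. Hiring in 3pm; Kickoff in 2pm; OffsitePrep in 3pm; VendorCall in 1pm; Sync in 3pm; AllHands in 1pm; Legal in 2pm; Budget in 4pm) or 3pm (e.g. Hiring=4pm, OffsitePrep=4pm, Legal=3pm, Sync=4pm, AllHands=1pm, Budget=5pm, VendorCall=1pm, Kickoff=2pm).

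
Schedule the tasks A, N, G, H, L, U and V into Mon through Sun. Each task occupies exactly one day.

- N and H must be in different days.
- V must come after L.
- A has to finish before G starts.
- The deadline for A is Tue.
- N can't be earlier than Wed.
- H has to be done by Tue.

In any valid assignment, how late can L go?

Sat

Downstream work caps L at Sat.
L at Sat is achievable: A -> Mon; G -> Tue; U -> Mon; L -> Sat; V -> Sun; H -> Mon; N -> Wed.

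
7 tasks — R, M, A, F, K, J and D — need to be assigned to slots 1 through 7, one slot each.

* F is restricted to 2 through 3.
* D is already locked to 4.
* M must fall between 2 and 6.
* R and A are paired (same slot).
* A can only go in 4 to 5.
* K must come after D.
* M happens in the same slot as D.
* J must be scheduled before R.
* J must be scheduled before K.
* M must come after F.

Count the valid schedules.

Splitting on R: it can be 4 (18), 5 (24). Listing each branch's schedules as (M, A, F, K, J, D):
R=4: (4,4,2,5,1,4) (4,4,2,5,2,4) (4,4,2,5,3,4) (4,4,2,6,1,4) (4,4,2,6,2,4) (4,4,2,6,3,4) (4,4,2,7,1,4) (4,4,2,7,2,4) (4,4,2,7,3,4) (4,4,3,5,1,4) (4,4,3,5,2,4) (4,4,3,5,3,4) (4,4,3,6,1,4) (4,4,3,6,2,4) (4,4,3,6,3,4) (4,4,3,7,1,4) (4,4,3,7,2,4) (4,4,3,7,3,4) — 18.
R=5: (4,5,2,5,1,4) (4,5,2,5,2,4) (4,5,2,5,3,4) (4,5,2,5,4,4) (4,5,2,6,1,4) (4,5,2,6,2,4) (4,5,2,6,3,4) (4,5,2,6,4,4) (4,5,2,7,1,4) (4,5,2,7,2,4) (4,5,2,7,3,4) (4,5,2,7,4,4) (4,5,3,5,1,4) (4,5,3,5,2,4) (4,5,3,5,3,4) (4,5,3,5,4,4) (4,5,3,6,1,4) (4,5,3,6,2,4) (4,5,3,6,3,4) (4,5,3,6,4,4) (4,5,3,7,1,4) (4,5,3,7,2,4) (4,5,3,7,3,4) (4,5,3,7,4,4) — 24.
Summing: 18 + 24 = 42.

42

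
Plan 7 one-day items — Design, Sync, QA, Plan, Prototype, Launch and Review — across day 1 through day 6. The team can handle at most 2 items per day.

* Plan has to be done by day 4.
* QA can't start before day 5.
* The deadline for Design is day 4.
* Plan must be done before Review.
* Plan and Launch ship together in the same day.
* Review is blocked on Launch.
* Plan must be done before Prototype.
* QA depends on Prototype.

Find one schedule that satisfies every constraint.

Design -> day 2, Review -> day 3, Prototype -> day 2, Sync -> day 3, Plan -> day 1, Launch -> day 1, QA -> day 5

Checking: Prototype(day 2) before QA(day 5); Plan(day 1) before Review(day 3); Plan(day 1) before Prototype(day 2); Launch(day 1) before Review(day 3); Plan = Launch = day 1; QA=day 5 in [day 5,day 6]; Design=day 2 in [day 1,day 4]; Plan=day 1 in [day 1,day 4]; max 2 per day (cap 2).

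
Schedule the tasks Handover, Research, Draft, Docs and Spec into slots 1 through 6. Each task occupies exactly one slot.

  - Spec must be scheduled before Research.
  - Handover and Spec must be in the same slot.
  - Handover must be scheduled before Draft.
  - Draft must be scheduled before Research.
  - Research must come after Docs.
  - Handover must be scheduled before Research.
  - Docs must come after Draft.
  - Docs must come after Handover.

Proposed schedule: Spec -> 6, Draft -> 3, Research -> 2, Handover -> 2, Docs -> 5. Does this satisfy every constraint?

No — it violates: Spec must be scheduled before Research

Research must come after Docs — violated.
Docs must come after Draft — holds.
Draft must be scheduled before Research — violated.
Handover and Spec must be in the same slot — violated.
Handover must be scheduled before Research — violated.
Spec must be scheduled before Research — violated.
Handover must be scheduled before Draft — holds.
Docs must come after Handover — holds.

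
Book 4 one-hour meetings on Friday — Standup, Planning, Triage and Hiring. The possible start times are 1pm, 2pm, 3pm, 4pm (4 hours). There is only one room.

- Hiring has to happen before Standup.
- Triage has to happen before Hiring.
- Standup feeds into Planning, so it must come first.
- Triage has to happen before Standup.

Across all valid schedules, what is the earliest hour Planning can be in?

4pm

Precedence pushes Planning to at least 4pm.
Planning at 4pm is achievable: Planning in 4pm, Hiring in 2pm, Triage in 1pm, Standup in 3pm.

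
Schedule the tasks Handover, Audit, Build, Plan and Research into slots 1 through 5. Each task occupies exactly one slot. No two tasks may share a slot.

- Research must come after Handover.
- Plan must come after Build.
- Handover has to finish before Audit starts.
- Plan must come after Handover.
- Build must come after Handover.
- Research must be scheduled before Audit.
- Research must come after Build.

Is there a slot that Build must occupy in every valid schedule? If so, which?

2

Precedence pushes Build to at least 2; downstream work caps Build at 3.
So Build is pinned to 2.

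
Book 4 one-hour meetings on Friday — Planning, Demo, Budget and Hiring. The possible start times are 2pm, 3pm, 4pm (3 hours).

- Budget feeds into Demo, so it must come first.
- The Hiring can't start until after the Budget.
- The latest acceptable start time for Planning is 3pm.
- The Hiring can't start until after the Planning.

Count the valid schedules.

8

Splitting on Planning: it can be 2pm (5), 3pm (3). Listing each branch's schedules as (Demo, Budget, Hiring):
Planning=2pm: (3pm,2pm,3pm) (3pm,2pm,4pm) (4pm,2pm,3pm) (4pm,2pm,4pm) (4pm,3pm,4pm) — 5.
Planning=3pm: (3pm,2pm,4pm) (4pm,2pm,4pm) (4pm,3pm,4pm) — 3.
Summing: 5 + 3 = 8.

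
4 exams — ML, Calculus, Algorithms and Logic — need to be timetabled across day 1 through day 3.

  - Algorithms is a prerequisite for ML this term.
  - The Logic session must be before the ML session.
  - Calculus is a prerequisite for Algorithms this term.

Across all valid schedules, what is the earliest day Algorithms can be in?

day 2

Precedence pushes Algorithms to at least day 2; downstream work caps Algorithms at day 2.
Algorithms at day 2 is achievable: Algorithms=day 2; Logic=day 1; Calculus=day 1; ML=day 3.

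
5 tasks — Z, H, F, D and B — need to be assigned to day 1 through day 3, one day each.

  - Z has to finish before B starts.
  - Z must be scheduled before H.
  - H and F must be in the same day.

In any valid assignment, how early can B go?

day 2

Precedence pushes B to at least day 2.
B at day 2 is achievable: Z in day 1; H in day 2; F in day 2; B in day 2; D in day 1.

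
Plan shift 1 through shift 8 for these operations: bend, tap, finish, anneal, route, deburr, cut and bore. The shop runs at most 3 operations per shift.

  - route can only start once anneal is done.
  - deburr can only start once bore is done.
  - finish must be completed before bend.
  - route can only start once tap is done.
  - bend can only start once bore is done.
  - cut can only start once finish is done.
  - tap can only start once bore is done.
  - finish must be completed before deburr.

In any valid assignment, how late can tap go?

shift 7

Precedence pushes tap to at least shift 2; downstream work caps tap at shift 7.
tap at shift 7 is achievable: deburr in shift 2; bore in shift 1; cut in shift 2; finish in shift 1; bend in shift 2; route in shift 8; tap in shift 7; anneal in shift 1.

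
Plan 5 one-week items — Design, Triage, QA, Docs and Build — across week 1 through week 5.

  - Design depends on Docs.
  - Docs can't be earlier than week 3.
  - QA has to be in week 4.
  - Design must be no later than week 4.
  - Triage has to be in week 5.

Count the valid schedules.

Splitting on Build: it can be week 1 (1), week 2 (1), week 3 (1), week 4 (1), week 5 (1). Listing each branch's schedules as (Design, Triage, QA, Docs) by week number:
Build=week 1: (4,5,4,3) — 1.
Build=week 2: (4,5,4,3) — 1.
Build=week 3: (4,5,4,3) — 1.
Build=week 4: (4,5,4,3) — 1.
Build=week 5: (4,5,4,3) — 1.
Summing: 1 + 1 + 1 + 1 + 1 = 5.

5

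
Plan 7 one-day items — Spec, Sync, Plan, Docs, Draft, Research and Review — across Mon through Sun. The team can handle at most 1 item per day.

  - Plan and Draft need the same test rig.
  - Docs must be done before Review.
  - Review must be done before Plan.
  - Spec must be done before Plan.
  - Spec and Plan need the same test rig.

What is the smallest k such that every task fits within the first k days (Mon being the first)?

The precedence chain requires at least 3 distinct days.
With at most 1 per day and 7 tasks, at least 7 days are needed.
7 works (last occupied day: Sun): for example Docs -> Mon; Review -> Tue; Draft -> Sat; Plan -> Thu; Sync -> Fri; Spec -> Wed; Research -> Sun.

7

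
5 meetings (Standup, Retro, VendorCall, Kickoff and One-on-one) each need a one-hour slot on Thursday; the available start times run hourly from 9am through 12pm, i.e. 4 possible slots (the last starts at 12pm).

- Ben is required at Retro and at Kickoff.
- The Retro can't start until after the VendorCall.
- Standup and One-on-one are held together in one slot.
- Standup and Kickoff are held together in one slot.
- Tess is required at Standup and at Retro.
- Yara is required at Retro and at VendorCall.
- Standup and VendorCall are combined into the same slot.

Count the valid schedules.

Splitting on Standup: it can be 9am (3), 10am (2), 11am (1). Listing each branch's schedules as (Retro, VendorCall, Kickoff, One-on-one):
Standup=9am: (10am,9am,9am,9am) (11am,9am,9am,9am) (12pm,9am,9am,9am) — 3.
Standup=10am: (11am,10am,10am,10am) (12pm,10am,10am,10am) — 2.
Standup=11am: (12pm,11am,11am,11am) — 1.
Summing: 3 + 2 + 1 = 6.

6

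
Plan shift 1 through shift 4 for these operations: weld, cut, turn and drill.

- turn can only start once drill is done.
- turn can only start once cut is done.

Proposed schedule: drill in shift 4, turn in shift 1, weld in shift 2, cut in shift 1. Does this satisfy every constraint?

turn can only start once cut is done — violated.
turn can only start once drill is done — violated.

No. turn can only start once drill is done is not satisfied.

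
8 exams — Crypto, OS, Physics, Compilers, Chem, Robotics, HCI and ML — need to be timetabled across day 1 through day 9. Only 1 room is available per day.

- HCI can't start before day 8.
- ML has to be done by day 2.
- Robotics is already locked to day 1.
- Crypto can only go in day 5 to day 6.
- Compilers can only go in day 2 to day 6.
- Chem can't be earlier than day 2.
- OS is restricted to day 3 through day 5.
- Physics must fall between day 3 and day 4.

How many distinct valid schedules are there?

Splitting on Crypto: it can be day 5 (8), day 6 (16). Listing each branch's schedules as (OS, Physics, Compilers, Chem, Robotics, HCI, ML) by day number:
Crypto=day 5: (3,4,6,7,1,8,2) (3,4,6,7,1,9,2) (3,4,6,8,1,9,2) (3,4,6,9,1,8,2) (4,3,6,7,1,8,2) (4,3,6,7,1,9,2) (4,3,6,8,1,9,2) (4,3,6,9,1,8,2) — 8.
Crypto=day 6: (3,4,5,7,1,8,2) (3,4,5,7,1,9,2) (3,4,5,8,1,9,2) (3,4,5,9,1,8,2) (4,3,5,7,1,8,2) (4,3,5,7,1,9,2) (4,3,5,8,1,9,2) (4,3,5,9,1,8,2) (5,3,4,7,1,8,2) (5,3,4,7,1,9,2) (5,3,4,8,1,9,2) (5,3,4,9,1,8,2) (5,4,3,7,1,8,2) (5,4,3,7,1,9,2) (5,4,3,8,1,9,2) (5,4,3,9,1,8,2) — 16.
Summing: 8 + 16 = 24.

24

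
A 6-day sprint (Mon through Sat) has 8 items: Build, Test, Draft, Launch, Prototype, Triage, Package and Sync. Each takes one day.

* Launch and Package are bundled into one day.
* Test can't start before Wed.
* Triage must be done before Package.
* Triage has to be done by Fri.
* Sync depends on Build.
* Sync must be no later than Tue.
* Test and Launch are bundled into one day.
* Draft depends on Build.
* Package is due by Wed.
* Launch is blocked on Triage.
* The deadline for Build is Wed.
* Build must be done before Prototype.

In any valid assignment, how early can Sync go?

Tue

Precedence pushes Sync to at least Tue; Sync's own window allows nothing later than Tue.
Sync at Tue is achievable: Prototype -> Tue; Triage -> Mon; Build -> Mon; Package -> Wed; Launch -> Wed; Test -> Wed; Sync -> Tue; Draft -> Tue.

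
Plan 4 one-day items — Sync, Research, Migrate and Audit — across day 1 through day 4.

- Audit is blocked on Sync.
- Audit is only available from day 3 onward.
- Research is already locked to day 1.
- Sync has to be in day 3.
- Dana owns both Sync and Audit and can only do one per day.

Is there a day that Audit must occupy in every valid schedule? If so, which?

day 4

Audit's window is day 3–day 4.
Sync is fixed at day 3, and Audit can't share a day with Sync.
So Audit must be day 4.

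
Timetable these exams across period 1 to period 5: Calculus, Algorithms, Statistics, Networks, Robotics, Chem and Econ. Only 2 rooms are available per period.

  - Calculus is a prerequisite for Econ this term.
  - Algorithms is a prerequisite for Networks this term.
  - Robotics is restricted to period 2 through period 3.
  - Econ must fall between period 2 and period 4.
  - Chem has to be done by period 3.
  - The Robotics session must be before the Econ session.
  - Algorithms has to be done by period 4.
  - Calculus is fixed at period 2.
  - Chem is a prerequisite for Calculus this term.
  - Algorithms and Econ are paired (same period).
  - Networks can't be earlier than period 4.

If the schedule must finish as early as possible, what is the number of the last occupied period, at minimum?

4

The precedence chain requires at least 4 distinct periods.
With at most 2 per period and 7 exams, at least 4 periods are needed.
4 works (last occupied period: period 4): for example Robotics=period 2, Chem=period 1, Algorithms=period 3, Econ=period 3, Networks=period 4, Calculus=period 2, Statistics=period 1.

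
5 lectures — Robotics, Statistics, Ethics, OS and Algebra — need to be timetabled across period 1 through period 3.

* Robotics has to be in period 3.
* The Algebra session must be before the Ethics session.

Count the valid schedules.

Splitting on Statistics: it can be period 1 (9), period 2 (9), period 3 (9). Listing each branch's schedules as (Robotics, Ethics, OS, Algebra) by period number:
Statistics=period 1: (3,2,1,1) (3,2,2,1) (3,2,3,1) (3,3,1,1) (3,3,1,2) (3,3,2,1) (3,3,2,2) (3,3,3,1) (3,3,3,2) — 9.
Statistics=period 2: (3,2,1,1) (3,2,2,1) (3,2,3,1) (3,3,1,1) (3,3,1,2) (3,3,2,1) (3,3,2,2) (3,3,3,1) (3,3,3,2) — 9.
Statistics=period 3: (3,2,1,1) (3,2,2,1) (3,2,3,1) (3,3,1,1) (3,3,1,2) (3,3,2,1) (3,3,2,2) (3,3,3,1) (3,3,3,2) — 9.
Summing: 9 + 9 + 9 = 27.

27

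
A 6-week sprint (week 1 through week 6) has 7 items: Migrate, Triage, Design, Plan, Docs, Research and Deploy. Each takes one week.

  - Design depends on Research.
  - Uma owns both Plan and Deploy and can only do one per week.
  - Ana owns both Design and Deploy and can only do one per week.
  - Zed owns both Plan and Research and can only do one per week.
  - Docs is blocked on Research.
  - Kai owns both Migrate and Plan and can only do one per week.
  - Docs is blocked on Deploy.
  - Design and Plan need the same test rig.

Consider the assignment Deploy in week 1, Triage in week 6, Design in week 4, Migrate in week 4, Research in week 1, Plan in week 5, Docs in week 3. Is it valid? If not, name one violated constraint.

Valid

Ana owns both Design and Deploy and can only do one per week — holds.
Zed owns both Plan and Research and can only do one per week — holds.
Docs is blocked on Research — holds.
Docs is blocked on Deploy — holds.
Design depends on Research — holds.
Design and Plan need the same test rig — holds.
Uma owns both Plan and Deploy and can only do one per week — holds.
Kai owns both Migrate and Plan and can only do one per week — holds.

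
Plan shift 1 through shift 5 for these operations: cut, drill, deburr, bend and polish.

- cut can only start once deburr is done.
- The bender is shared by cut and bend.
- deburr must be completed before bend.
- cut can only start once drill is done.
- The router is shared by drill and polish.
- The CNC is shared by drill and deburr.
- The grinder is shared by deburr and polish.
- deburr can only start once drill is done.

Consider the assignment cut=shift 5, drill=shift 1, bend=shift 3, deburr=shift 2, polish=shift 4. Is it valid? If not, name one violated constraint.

cut can only start once deburr is done — holds.
The router is shared by drill and polish — holds.
The grinder is shared by deburr and polish — holds.
deburr must be completed before bend — holds.
The bender is shared by cut and bend — holds.
deburr can only start once drill is done — holds.
cut can only start once drill is done — holds.
The CNC is shared by drill and deburr — holds.

Yes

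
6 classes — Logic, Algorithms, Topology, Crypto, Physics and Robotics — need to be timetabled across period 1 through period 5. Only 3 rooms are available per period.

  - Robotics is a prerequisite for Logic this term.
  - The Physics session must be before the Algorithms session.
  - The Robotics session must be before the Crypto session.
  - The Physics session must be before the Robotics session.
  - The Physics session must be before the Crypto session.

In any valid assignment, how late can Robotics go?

period 4

Precedence pushes Robotics to at least period 2; downstream work caps Robotics at period 4.
Robotics at period 4 is achievable: Topology=period 1; Logic=period 5; Algorithms=period 2; Robotics=period 4; Physics=period 1; Crypto=period 5.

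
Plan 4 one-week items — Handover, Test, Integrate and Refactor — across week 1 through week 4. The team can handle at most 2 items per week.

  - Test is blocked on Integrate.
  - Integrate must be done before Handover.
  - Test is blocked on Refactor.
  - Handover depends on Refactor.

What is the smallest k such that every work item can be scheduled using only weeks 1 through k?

2

The precedence chain requires at least 2 distinct weeks.
With at most 2 per week and 4 work items, at least 2 weeks are needed.
2 works (last occupied week: week 2): for example Integrate -> week 1; Refactor -> week 1; Handover -> week 2; Test -> week 2.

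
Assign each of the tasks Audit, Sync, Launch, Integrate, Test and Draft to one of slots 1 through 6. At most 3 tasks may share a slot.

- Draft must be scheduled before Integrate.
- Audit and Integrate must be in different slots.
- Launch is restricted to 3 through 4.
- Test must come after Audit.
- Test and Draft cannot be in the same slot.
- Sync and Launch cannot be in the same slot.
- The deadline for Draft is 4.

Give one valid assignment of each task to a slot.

Integrate -> 2; Draft -> 1; Launch -> 3; Test -> 2; Sync -> 1; Audit -> 1

Checking: Draft(1) before Integrate(2); Audit(1) before Test(2); Audit(1) != Integrate(2); Test(2) != Draft(1); Sync(1) != Launch(3); Draft=1 in [1,4]; Launch=3 in [3,4]; max 3 per slot (cap 3).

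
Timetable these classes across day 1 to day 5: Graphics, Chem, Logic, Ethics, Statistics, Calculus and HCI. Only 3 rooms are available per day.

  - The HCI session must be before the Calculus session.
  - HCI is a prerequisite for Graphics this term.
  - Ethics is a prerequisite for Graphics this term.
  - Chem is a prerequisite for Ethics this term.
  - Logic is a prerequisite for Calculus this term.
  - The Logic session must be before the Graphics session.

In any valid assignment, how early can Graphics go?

day 3

Precedence pushes Graphics to at least day 3.
Graphics at day 3 is achievable: Graphics in day 3, Logic in day 1, HCI in day 1, Chem in day 1, Statistics in day 2, Ethics in day 2, Calculus in day 2.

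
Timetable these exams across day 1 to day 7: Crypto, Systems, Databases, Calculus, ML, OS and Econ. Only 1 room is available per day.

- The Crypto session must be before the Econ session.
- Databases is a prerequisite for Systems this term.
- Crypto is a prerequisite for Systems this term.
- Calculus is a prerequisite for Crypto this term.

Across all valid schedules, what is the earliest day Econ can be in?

day 3

Precedence pushes Econ to at least day 3.
Econ at day 3 is achievable: Calculus -> day 1; Systems -> day 5; ML -> day 6; Crypto -> day 2; Econ -> day 3; OS -> day 7; Databases -> day 4.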